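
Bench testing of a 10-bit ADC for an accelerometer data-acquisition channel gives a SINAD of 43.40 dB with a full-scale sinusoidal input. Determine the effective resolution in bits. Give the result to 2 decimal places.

(43.40 − 1.76) / 6.02 = 41.64/6.02 = 6.9169 effective bits.

6.92 bits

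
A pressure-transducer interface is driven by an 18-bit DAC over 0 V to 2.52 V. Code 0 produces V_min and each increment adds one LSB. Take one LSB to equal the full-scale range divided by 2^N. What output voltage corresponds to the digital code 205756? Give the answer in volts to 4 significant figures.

V_FS = 2.52 V. LSB = 2.52 V / 2^18.
V_out = 0 + 205756 × (2.52/262144) V
      = 0 + 1.97794 = 1.97794 V.

1.978 V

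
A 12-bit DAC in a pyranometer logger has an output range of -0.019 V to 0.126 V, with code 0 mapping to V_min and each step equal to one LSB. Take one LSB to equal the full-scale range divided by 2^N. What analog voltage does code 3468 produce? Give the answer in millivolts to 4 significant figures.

The full-scale span is 0.126 − (-0.019) = 0.145 V. LSB = 0.145 V / 2^12.
V_out = -0.019 + 3468 × (0.145/4096) V
      = -0.019 V + 0.122769 V = 0.103769 V.

103.8 mV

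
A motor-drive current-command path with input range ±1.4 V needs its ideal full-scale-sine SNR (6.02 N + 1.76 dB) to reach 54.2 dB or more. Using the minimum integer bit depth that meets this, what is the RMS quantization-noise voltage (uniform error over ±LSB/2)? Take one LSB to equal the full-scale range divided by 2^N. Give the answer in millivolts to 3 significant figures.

1.58 mV

Range = 1.4 − (-1.4) = 2.8 V.
Required N = ⌈(54.2 − 1.76)/6.02⌉ = ⌈8.711⌉ = 9.
One LSB is 2.8 V / 512 = 5.4688 mV.
σ_q = LSB/√12 = 5.4688 mV/3.4641 = 1.58 mV.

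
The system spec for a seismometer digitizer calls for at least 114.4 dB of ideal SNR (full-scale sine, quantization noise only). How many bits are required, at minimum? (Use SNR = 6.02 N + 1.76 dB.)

Solving 6.02 N ≥ 114.4 − 1.76: N ≥ 18.711. Round up → N = 19.

19 bits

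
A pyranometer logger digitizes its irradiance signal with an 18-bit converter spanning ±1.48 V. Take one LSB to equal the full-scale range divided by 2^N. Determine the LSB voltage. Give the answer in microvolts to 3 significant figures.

11.3 µV

Full-scale range = 1.48 V − (-1.48 V) = 2.96 V.
Number of codes = 2^18 = 262144.
LSB = 2.96 V / 2^18 = 11.3 µV.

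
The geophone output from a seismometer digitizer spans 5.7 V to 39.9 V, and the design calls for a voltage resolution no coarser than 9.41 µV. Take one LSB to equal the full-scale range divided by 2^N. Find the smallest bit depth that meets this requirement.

22 bits

Full-scale range = 39.9 V − (5.7 V) = 34.2 V.
Need 2^N ≥ 34.2 V / 9.41 µV = 3.634e6 → N_min = 22.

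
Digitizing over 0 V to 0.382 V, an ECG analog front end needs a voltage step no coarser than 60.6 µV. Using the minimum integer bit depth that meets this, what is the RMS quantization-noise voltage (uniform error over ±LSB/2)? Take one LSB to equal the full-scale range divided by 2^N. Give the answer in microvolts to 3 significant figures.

Range is 0.382 V.
Need 2^N ≥ 0.382 V / 60.6 µV = 6304 → N_min = 13.
LSB = 0.382 V / 2^13 = 46.631 µV.
V_rms = LSB/√12 = 13.5 µV.

13.5 µV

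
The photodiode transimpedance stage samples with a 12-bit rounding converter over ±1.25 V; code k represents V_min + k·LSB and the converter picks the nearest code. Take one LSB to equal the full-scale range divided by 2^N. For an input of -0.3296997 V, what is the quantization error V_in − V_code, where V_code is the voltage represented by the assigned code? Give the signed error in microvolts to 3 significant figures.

Full-scale range = 1.25 V − (-1.25 V) = 2.5 V. LSB = 2.5 V / 2^12 ≈ 0.6104 mV.
(-0.3296997 − (-1.25)) / LSB = 0.9203003 × 4096/2.5 = 1507.8200. Nearest integer: k = 1508.
Reconstructed level: -1.25 + 1508 × 2.5/4096 V = -0.3295898438 V.
e = -0.3296997 − (-0.3295898438) = −110 µV.

−110 µV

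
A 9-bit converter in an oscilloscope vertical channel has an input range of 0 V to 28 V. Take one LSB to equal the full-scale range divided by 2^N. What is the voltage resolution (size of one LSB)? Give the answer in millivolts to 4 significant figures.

Span = 28 V.
Number of codes = 2^9 = 512.
Step size = 28/512 V = 54.69 mV.

54.69 mV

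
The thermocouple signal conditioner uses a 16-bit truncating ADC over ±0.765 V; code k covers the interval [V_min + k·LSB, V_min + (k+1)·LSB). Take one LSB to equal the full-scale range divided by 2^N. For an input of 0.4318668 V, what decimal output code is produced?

51266

Span: 0.765 V − (-0.765 V) = 1.53 V. LSB = 1.53 V / 2^16 ≈ 23.35 µV.
(V_in − V_min) × 2^16/range = (0.4318668 − (-0.765)) × 65536/1.53 = 51266.577.
Floor → code = 51266.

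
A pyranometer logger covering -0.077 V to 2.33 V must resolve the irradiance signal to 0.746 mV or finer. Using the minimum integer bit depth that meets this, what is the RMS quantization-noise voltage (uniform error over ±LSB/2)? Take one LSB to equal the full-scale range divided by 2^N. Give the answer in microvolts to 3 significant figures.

Span: 2.33 V − (-0.077 V) = 2.407 V.
Levels needed ≥ 2.407/0.746 mV = 3227. 2^12 = 4096 suffices, so N_min = 12.
Step size = 2.407/4096 V = 0.58765 mV.
RMS noise = LSB/√12 = 170 µV.

170 µV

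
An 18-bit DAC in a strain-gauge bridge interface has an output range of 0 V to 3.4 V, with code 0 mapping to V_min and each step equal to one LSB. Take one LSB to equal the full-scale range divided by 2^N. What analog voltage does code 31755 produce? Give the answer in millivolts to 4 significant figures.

V_FS = 3.4 V. LSB = 3.4 V / 2^18.
V_out = V_min + code × LSB = 0 V + 31755 × 3.4 V / 262144
      = 0 + 0.411861 = 0.411861 V.

411.9 mV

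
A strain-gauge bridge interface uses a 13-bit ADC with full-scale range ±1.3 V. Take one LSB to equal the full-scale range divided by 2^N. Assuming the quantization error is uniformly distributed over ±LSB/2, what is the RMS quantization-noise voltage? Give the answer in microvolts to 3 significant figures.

Span: 1.3 V − (-1.3 V) = 2.6 V.
Step size = 2.6/8192 V = 317.38 µV.
V_rms = LSB/√12 = 317.38 µV / √12 = 91.6 µV.

91.6 µV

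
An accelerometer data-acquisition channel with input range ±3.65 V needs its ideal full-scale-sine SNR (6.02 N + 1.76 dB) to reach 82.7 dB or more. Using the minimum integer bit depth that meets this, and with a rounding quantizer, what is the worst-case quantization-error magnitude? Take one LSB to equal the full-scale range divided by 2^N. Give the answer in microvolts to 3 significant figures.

The full-scale span is 3.65 − (-3.65) = 7.3 V.
Solving 6.02 N ≥ 82.7 − 1.76: N ≥ 13.445. Round up → N = 14.
One LSB is 7.3 V / 16384 = 445.56 µV.
|e|_max = LSB/2 = 223 µV.

223 µV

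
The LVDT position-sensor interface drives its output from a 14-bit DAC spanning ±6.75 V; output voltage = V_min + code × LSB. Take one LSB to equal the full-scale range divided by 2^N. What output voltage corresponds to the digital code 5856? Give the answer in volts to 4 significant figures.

-1.925 V

The full-scale span is 6.75 − (-6.75) = 13.5 V. LSB = 13.5 V / 2^14.
Output = V_min + (5856/16384) × range = -6.75 + 0.357422 × 13.5 V
      = -6.75 + 4.82520 = -1.92480 V.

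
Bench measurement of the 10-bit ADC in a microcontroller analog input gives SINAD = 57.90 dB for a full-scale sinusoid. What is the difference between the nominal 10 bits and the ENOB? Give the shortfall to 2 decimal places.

ENOB = (SINAD − 1.76)/6.02 = (57.90 − 1.76)/6.02 = 9.3256 bits.
10 − 9.3256 = 0.67 bits below nominal.

0.67 bits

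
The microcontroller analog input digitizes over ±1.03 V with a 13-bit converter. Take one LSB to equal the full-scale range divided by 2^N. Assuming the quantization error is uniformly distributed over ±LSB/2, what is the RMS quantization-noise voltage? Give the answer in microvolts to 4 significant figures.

72.59 µV

Span: 1.03 V − (-1.03 V) = 2.06 V.
LSB = 2.06 V ÷ 2^13 = 2.06/8192 V = 251.465 µV.
For a uniform distribution on [−LSB/2, +LSB/2], V_rms = LSB/√12 = 251.465 µV/3.4641 = 72.59 µV.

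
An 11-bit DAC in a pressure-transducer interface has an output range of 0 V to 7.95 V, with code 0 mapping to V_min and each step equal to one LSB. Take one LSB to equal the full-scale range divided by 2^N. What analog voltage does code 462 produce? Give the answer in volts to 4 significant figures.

V_FS = 7.95 V. LSB = 7.95 V / 2^11.
V_out = 0 + 462 × (7.95/2048) V
      = 0 + 1.79341 = 1.79341 V.

1.793 V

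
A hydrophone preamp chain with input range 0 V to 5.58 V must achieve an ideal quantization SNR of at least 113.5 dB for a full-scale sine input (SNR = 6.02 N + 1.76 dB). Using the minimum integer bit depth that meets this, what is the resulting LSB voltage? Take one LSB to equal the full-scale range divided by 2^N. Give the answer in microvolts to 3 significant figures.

V_FS = 5.58 V.
6.02 N + 1.76 ≥ 113.5 gives N ≥ 18.561, so the minimum integer is 19.
One LSB is 5.58 V / 524288 = 10.6 µV.

10.6 µV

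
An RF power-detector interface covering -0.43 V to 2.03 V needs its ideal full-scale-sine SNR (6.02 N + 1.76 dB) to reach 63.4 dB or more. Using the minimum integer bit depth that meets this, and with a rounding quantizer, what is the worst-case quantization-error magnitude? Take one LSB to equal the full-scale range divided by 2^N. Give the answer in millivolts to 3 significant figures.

The full-scale span is 2.03 − (-0.43) = 2.46 V.
6.02 N + 1.76 ≥ 63.4 gives N ≥ 10.239, so the minimum integer is 11.
One LSB is 2.46 V / 2048 = 1.2012 mV.
Max error for round-to-nearest is LSB/2 = 0.601 mV.

0.601 mV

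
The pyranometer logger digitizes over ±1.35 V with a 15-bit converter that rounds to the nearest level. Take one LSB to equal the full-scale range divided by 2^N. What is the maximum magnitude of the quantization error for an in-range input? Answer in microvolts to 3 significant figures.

Range = 1.35 − (-1.35) = 2.7 V.
LSB = 2.7 V ÷ 2^15 = 2.7/32768 V = 82.397 µV.
A rounding quantizer has |error| ≤ LSB/2 = 41.2 µV.

41.2 µV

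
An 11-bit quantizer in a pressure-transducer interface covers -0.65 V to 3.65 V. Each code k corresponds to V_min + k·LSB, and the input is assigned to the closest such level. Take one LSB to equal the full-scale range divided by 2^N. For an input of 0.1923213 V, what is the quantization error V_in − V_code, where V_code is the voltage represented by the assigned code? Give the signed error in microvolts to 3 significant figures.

+378 µV

Full-scale range = 3.65 V − (-0.65 V) = 4.3 V. LSB = 4.3 V / 2^11 ≈ 2.100 mV.
(0.1923213 − (-0.65)) / LSB = 0.8423213 × 2048/4.3 = 401.1800. Nearest integer: k = 401.
Reconstructed level: -0.65 + 401 × 4.3/2048 V = 0.1919433594 V.
Error = V_in − V_code = 0.1923213 − (0.1919433594) = +378 µV.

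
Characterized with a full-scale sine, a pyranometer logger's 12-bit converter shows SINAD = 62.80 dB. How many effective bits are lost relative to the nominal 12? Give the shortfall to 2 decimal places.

1.86 bits

Effective bits = (62.80 − 1.76)/6.02 = 10.1395.
Lost resolution: 12 − 10.1395 = 1.8605 bits.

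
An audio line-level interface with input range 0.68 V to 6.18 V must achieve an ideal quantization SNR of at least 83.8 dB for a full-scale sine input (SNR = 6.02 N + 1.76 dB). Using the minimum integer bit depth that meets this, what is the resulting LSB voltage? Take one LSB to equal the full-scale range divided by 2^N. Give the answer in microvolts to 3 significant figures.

Span: 6.18 V − (0.68 V) = 5.5 V.
6.02 N + 1.76 ≥ 83.8 gives N ≥ 13.628, so the minimum integer is 14.
One LSB is 5.5 V / 16384 = 336 µV.

336 µV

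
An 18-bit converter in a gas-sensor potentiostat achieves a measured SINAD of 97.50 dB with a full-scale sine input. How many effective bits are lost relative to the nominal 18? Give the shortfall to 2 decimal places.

2.10 bits

ENOB = (SINAD − 1.76)/6.02 = (97.50 − 1.76)/6.02 = 15.9037 bits.
Lost resolution: 18 − 15.9037 = 2.0963 bits.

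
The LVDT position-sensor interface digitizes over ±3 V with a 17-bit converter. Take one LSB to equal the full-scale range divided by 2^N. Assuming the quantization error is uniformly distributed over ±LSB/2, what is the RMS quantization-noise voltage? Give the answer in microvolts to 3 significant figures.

13.2 µV

Full-scale range = 3 V − (-3 V) = 6 V.
One LSB is 6 V / 131072 = 45.776 µV.
V_rms = LSB/√12 = 45.776 µV / √12 = 13.2 µV.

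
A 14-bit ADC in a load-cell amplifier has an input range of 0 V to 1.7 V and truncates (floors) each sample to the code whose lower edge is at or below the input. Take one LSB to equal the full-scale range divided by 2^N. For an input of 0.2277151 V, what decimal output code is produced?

2194

Span = 1.7 V. LSB = 1.7 V / 2^14 ≈ 103.8 µV.
code = ⌊(V_in − V_min)/LSB⌋ = ⌊(V_in − V_min) × 2^14 / range⌋
     = ⌊(0.2277151 − (0)) × 16384 / 1.7⌋ = ⌊0.2277151 × 16384/1.7⌋
     = ⌊2194.638⌋ = 2194.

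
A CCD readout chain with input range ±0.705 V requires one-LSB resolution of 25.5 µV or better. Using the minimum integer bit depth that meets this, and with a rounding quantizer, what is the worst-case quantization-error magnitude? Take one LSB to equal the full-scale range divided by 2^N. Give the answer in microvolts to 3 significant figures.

Span: 0.705 V − (-0.705 V) = 1.41 V.
Need 2^N ≥ 1.41 V / 25.5 µV = 55290 → N_min = 16.
One LSB is 1.41 V / 65536 = 21.515 µV.
|e|_max = LSB/2 = 10.8 µV.

10.8 µV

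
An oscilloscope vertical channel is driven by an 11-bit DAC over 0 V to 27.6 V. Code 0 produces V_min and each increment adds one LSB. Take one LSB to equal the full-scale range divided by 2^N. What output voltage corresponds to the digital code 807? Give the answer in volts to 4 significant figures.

V_FS = 27.6 V. LSB = 27.6 V / 2^11.
Output = V_min + (807/2048) × range = 0 + 0.394043 × 27.6 V
      = 0 V + 10.8756 V = 10.8756 V.

10.88 V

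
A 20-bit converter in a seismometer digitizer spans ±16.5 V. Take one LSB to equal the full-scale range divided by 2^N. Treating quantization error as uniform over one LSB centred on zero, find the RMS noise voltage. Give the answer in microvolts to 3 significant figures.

Full-scale range = 16.5 V − (-16.5 V) = 33 V.
LSB = 33 V / 2^20 = 31.471 µV.
σ_q = LSB/√12 = 31.471 µV/3.4641 = 9.08 µV.

9.08 µV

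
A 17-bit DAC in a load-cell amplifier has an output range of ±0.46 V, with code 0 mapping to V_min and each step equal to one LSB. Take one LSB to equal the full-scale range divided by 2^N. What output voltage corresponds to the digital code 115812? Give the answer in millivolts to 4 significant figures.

The full-scale span is 0.46 − (-0.46) = 0.92 V. LSB = 0.92 V / 2^17.
V_out = V_min + code × LSB = -0.46 V + 115812 × 0.92 V / 131072
      = -0.46 + 0.812889 = 0.352889 V.

352.9 mV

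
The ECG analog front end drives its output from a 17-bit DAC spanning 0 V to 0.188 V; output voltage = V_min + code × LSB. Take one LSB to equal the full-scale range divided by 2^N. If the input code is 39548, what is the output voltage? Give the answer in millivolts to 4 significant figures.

V_FS = 0.188 V. LSB = 0.188 V / 2^17.
V_out = 0 + 39548 × (0.188/131072) V
      = 0 V + 0.0567247 V = 0.0567247 V.

56.72 mV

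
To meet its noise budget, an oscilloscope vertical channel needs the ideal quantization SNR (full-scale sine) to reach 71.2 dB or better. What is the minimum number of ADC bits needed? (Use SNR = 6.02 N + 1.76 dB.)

12 bits

6.02 N + 1.76 ≥ 71.2 gives N ≥ 11.535, so the minimum integer is 12.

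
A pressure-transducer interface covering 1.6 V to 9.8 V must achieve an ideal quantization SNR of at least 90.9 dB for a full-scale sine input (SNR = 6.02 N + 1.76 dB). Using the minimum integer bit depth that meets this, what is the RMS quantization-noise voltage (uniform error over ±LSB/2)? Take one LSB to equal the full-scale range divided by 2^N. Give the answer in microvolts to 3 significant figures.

Span: 9.8 V − (1.6 V) = 8.2 V.
N ≥ (90.9 − 1.76)/6.02 = 14.807 → N_min = 15.
LSB = 8.2 V ÷ 2^15 = 8.2/32768 V = 250.24 µV.
V_rms = LSB/√12 = 72.2 µV.

72.2 µV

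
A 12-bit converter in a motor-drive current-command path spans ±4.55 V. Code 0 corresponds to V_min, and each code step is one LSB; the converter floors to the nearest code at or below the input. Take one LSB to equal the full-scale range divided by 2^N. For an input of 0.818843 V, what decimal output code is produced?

2416

Range = 4.55 − (-4.55) = 9.1 V. LSB = 9.1 V / 2^12 ≈ 2.222 mV.
(V_in − V_min) × 2^12/range = (0.818843 − (-4.55)) × 4096/9.1 = 2416.569.
Floor → code = 2416.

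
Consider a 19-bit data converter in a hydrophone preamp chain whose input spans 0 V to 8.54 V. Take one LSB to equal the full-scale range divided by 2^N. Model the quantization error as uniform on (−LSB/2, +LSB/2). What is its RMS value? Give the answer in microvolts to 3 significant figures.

V_FS = 8.54 V.
LSB = 8.54 V ÷ 2^19 = 8.54/524288 V = 16.289 µV.
V_rms = LSB/√12 = 16.289 µV / √12 = 4.70 µV.

4.70 µV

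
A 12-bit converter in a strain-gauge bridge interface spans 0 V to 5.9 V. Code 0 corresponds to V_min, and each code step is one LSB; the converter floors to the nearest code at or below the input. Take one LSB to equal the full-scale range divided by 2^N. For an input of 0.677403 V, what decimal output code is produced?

470

Span = 5.9 V. LSB = 5.9 V / 2^12 ≈ 1.440 mV.
code = ⌊(V_in − V_min)/LSB⌋ = ⌊(V_in − V_min) × 2^12 / range⌋
     = ⌊(0.677403 − (0)) × 4096 / 5.9⌋ = ⌊0.677403 × 4096/5.9⌋
     = ⌊470.278⌋ = 470.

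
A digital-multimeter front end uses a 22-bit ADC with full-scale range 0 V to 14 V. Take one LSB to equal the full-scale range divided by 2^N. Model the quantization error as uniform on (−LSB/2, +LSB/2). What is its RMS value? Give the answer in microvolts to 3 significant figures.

V_FS = 14 V.
One LSB is 14 V / 4194304 = 3.3379 µV.
RMS of a uniform error over width LSB is LSB/√12 = 0.964 µV.

0.964 µV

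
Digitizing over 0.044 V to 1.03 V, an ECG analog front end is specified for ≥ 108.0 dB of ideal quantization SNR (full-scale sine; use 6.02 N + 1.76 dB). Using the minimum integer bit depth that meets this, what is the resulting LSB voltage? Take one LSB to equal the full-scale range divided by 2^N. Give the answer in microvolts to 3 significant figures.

3.76 µV

Range = 1.03 − (0.044) = 0.986 V.
Required N = ⌈(108.0 − 1.76)/6.02⌉ = ⌈17.648⌉ = 18.
Step size = 0.986/262144 V = 3.76 µV.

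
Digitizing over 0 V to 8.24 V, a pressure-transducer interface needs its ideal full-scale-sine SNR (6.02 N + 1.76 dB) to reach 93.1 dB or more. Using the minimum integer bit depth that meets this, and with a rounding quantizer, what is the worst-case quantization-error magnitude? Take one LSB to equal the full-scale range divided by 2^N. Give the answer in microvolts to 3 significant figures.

62.9 µV

Range is 8.24 V.
6.02 N + 1.76 ≥ 93.1 gives N ≥ 15.173, so the minimum integer is 16.
Step size = 8.24/65536 V = 125.73 µV.
Max error for round-to-nearest is LSB/2 = 62.9 µV.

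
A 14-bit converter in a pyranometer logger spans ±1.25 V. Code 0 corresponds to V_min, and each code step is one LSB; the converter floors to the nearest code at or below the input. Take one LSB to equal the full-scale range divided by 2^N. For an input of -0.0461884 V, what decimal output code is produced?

7889

Full-scale range = 1.25 V − (-1.25 V) = 2.5 V. LSB = 2.5 V / 2^14 ≈ 152.6 µV.
(V_in − V_min) × 2^14/range = (-0.0461884 − (-1.25)) × 16384/2.5 = 7889.300.
Floor → code = 7889.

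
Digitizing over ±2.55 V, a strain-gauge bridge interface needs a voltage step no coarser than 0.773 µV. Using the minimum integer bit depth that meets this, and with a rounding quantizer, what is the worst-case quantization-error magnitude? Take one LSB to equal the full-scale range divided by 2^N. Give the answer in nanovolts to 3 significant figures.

Full-scale range = 2.55 V − (-2.55 V) = 5.1 V.
Required number of levels: 5.1/0.773 µV = 6.5977e6; smallest N with 2^N ≥ that is 23.
Step size = 5.1/8388608 V = 0.60797 µV.
Max error for round-to-nearest is LSB/2 = 304 nV.

304 nV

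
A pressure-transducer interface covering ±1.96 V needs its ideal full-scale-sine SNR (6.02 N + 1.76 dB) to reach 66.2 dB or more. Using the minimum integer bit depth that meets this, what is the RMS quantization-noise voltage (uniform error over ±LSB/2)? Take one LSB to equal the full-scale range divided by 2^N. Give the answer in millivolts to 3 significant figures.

Range = 1.96 − (-1.96) = 3.92 V.
N ≥ (66.2 − 1.76)/6.02 = 10.704 → N_min = 11.
LSB = 3.92 V ÷ 2^11 = 3.92/2048 V = 1.9141 mV.
σ_q = LSB/√12 = 1.9141 mV/3.4641 = 0.553 mV.

0.553 mV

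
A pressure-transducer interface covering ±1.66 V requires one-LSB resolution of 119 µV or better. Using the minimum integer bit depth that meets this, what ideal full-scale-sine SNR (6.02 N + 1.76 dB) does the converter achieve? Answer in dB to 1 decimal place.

92.1 dB

Full-scale range = 1.66 V − (-1.66 V) = 3.32 V.
3.32 V / 119 µV = 27900. Since 2^14 = 16384 and 2^15 = 32768, N = 15.
6.02(15) + 1.76 = 92.06 dB.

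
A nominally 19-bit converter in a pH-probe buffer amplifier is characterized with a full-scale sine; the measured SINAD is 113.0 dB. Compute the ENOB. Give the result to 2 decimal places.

18.48 bits

Inverting SNR = 6.02 N + 1.76: N_eff = (113.0 − 1.76)/6.02 = 18.4784.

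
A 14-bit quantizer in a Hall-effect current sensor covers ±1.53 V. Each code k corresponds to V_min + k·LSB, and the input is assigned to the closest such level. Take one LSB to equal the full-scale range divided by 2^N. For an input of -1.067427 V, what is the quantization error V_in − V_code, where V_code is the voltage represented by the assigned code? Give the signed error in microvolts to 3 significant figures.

Range = 1.53 − (-1.53) = 3.06 V. LSB = 3.06 V / 2^14 ≈ 186.8 µV.
(V_in − V_min)/LSB = (-1.067427 − (-1.53)) × 16384/3.06 = 2476.7307 → nearest code k = 2477.
Reconstructed level: -1.53 + 2477 × 3.06/16384 V = -1.0673767090 V.
Error = V_in − V_code = -1.067427 − (-1.0673767090) = −50.3 µV.

−50.3 µV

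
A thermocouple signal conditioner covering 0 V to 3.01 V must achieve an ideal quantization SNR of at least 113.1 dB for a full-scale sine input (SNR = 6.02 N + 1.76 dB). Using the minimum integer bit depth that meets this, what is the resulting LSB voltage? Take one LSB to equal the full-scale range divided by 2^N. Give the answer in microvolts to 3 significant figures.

5.74 µV

Full-scale range = 3.01 V.
6.02 N + 1.76 ≥ 113.1 gives N ≥ 18.495, so the minimum integer is 19.
LSB = 3.01 V ÷ 2^19 = 3.01/524288 V = 5.74 µV.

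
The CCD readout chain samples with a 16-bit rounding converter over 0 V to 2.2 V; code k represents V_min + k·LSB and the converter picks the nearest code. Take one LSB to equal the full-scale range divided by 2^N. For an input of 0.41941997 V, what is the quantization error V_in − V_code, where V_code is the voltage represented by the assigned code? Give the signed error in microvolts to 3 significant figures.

+4.69 µV

Span = 2.2 V. LSB = 2.2 V / 2^16 ≈ 33.57 µV.
(0.41941997 − (0)) / LSB = 0.41941997 × 65536/2.2 = 12494.1396. Nearest integer: k = 12494.
V_code = 0 + (12494/65536) × 2.2 = 0.41941528320 V.
e = 0.41941997 − (0.41941528320) = +4.69 µV.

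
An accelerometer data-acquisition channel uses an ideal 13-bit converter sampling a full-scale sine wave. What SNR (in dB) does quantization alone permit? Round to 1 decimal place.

80.0 dB

Ideal quantization SNR: 6.02 × 13 + 1.76 dB = 80.0 dB.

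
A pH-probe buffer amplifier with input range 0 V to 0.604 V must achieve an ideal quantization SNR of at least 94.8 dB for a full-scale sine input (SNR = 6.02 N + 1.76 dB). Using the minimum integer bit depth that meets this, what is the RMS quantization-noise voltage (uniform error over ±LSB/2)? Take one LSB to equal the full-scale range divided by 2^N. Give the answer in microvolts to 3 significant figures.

2.66 µV

V_FS = 0.604 V.
N ≥ (94.8 − 1.76)/6.02 = 15.455 → N_min = 16.
One LSB is 0.604 V / 65536 = 9.2163 µV.
V_rms = LSB/√12 = 2.66 µV.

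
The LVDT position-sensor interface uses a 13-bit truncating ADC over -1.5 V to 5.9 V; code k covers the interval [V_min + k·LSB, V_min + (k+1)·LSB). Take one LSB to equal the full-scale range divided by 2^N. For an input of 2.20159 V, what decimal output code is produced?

Span: 5.9 V − (-1.5 V) = 7.4 V. LSB = 7.4 V / 2^13 ≈ 0.9033 mV.
V_in − V_min = 2.20159 − (-1.5) = 3.70159 V.
Divide by LSB: 3.70159 × 8192/7.4 = 4097.7602.
Truncating gives code 4097.

4097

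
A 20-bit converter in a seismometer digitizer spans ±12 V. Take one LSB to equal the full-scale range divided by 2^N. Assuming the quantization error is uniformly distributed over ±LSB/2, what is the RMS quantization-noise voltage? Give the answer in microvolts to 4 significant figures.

6.607 µV

Range = 12 − (-12) = 24 V.
LSB = 24 V ÷ 2^20 = 24/1048576 V = 22.8882 µV.
V_rms = LSB/√12 = 22.8882 µV / √12 = 6.607 µV.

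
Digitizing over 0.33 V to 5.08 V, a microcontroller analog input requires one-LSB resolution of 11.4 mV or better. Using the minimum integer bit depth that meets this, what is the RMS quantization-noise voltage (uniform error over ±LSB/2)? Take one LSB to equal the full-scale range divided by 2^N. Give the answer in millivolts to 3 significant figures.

The full-scale span is 5.08 − (0.33) = 4.75 V.
4.75 V / 11.4 mV = 416.7. Since 2^8 = 256 and 2^9 = 512, N = 9.
LSB = 4.75 V ÷ 2^9 = 4.75/512 V = 9.2773 mV.
V_rms = LSB/√12 = 2.68 mV.

2.68 mV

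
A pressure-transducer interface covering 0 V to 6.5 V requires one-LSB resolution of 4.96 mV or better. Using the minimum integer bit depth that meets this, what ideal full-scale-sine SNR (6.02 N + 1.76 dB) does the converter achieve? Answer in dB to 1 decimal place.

68.0 dB

Full-scale range = 6.5 V.
Levels needed ≥ 6.5/4.96 mV = 1310. 2^11 = 2048 suffices, so N_min = 11.
SNR = 6.02 × 11 + 1.76 = 67.98 dB.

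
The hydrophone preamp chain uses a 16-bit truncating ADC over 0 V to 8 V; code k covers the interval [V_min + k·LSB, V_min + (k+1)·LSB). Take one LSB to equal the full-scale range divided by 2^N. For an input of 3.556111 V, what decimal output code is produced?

Span = 8 V. LSB = 8 V / 2^16 ≈ 122.1 µV.
code = ⌊(V_in − V_min)/LSB⌋ = ⌊(V_in − V_min) × 2^16 / range⌋
     = ⌊(3.556111 − (0)) × 65536 / 8⌋ = ⌊3.556111 × 65536/8⌋
     = ⌊29131.661⌋ = 29131.

29131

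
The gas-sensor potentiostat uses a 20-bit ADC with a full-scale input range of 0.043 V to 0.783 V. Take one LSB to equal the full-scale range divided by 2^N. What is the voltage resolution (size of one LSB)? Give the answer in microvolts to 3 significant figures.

0.706 µV

Span: 0.783 V − (0.043 V) = 0.74 V.
2^20 = 1048576 levels.
LSB = 0.74 V / 2^20 = 0.706 µV.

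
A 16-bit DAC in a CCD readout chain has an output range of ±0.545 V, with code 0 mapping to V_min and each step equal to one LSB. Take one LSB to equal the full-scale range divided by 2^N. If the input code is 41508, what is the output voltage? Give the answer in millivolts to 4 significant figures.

145.4 mV

Full-scale range = 0.545 V − (-0.545 V) = 1.09 V. LSB = 1.09 V / 2^16.
V_out = -0.545 + 41508 × (1.09/65536) V
      = -0.545 V + 0.690364 V = 0.145364 V.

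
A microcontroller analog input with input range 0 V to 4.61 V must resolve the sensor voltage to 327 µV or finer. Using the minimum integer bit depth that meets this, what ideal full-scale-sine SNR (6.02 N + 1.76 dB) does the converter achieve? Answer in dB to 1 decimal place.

Full-scale range = 4.61 V.
Required number of levels: 4.61/327 µV = 14098; smallest N with 2^N ≥ that is 14.
SNR = 6.02 × 14 + 1.76 = 86.04 dB.

86.0 dB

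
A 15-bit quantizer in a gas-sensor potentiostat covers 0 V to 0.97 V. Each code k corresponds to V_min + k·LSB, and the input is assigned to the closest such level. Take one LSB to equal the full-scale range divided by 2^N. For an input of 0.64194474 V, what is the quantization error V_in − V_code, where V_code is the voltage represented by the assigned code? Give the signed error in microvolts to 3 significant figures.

Span = 0.97 V. LSB = 0.97 V / 2^15 ≈ 29.60 µV.
Position in LSBs: (0.64194474 − (0)) × 32768/0.97 = 21685.8198; rounding gives k = 21686.
Reconstructed level: 0 + 21686 × 0.97/32768 V = 0.64195007324 V.
Error = V_in − V_code = 0.64194474 − (0.64195007324) = −5.33 µV.

−5.33 µV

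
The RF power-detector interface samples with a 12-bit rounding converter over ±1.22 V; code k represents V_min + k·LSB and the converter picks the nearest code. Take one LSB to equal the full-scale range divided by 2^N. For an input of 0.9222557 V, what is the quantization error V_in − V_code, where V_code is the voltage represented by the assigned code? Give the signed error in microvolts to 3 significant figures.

Range = 1.22 − (-1.22) = 2.44 V. LSB = 2.44 V / 2^12 ≈ 0.5957 mV.
Position in LSBs: (0.9222557 − (-1.22)) × 4096/2.44 = 3596.1801; rounding gives k = 3596.
V_code = -1.22 + (3596/4096) × 2.44 = 0.9221484375 V.
Error = V_in − V_code = 0.9222557 − (0.9221484375) = +107 µV.

+107 µV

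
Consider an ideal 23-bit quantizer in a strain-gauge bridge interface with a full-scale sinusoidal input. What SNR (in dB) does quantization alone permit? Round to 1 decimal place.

Ideal quantization SNR: 6.02 × 23 + 1.76 dB = 140.2 dB.

140.2 dB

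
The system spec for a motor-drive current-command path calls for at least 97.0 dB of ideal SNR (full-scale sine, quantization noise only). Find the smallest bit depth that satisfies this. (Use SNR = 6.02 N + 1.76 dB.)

16 bits

Required N = ⌈(97.0 − 1.76)/6.02⌉ = ⌈15.821⌉ = 16.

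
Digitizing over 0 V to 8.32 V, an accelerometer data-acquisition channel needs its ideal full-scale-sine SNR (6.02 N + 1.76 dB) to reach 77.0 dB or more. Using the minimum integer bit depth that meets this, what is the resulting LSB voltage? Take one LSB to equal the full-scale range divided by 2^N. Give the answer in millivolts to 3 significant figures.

1.02 mV

Range is 8.32 V.
Required N = ⌈(77.0 − 1.76)/6.02⌉ = ⌈12.498⌉ = 13.
LSB = 8.32 V ÷ 2^13 = 8.32/8192 V = 1.02 mV.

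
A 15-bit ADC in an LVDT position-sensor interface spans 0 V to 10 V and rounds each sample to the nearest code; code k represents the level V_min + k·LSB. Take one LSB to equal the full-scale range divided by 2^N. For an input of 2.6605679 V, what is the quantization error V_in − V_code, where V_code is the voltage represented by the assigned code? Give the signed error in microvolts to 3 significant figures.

+45.4 µV

Span = 10 V. LSB = 10 V / 2^15 ≈ 305.2 µV.
Position in LSBs: (2.6605679 − (0)) × 32768/10 = 8718.1489; rounding gives k = 8718.
Reconstructed level: 0 + 8718 × 10/32768 V = 2.6605224609 V.
Error = V_in − V_code = 2.6605679 − (2.6605224609) = +45.4 µV.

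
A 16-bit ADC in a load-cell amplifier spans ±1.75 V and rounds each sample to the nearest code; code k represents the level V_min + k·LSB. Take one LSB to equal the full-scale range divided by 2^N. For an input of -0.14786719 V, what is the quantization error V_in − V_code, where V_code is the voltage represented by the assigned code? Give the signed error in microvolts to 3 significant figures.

+13.4 µV

Range = 1.75 − (-1.75) = 3.5 V. LSB = 3.5 V / 2^16 ≈ 53.41 µV.
Position in LSBs: (-0.14786719 − (-1.75)) × 65536/3.5 = 29999.2502; rounding gives k = 29999.
V_code = V_min + k × range/2^16 = -1.75 + 29999 × 3.5/65536 = -0.14788055420 V.
V_in − V_code = -0.14786719 − (-0.14788055420) = +13.4 µV.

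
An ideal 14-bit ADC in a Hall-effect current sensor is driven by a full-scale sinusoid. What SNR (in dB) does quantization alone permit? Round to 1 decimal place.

SNR = 6.02·14 + 1.76 = 86.04 dB.

86.0 dB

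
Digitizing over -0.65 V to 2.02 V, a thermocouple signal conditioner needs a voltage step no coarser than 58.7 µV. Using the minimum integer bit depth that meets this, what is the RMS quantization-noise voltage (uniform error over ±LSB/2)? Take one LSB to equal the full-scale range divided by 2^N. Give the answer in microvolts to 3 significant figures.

11.8 µV

The full-scale span is 2.02 − (-0.65) = 2.67 V.
2.67 V / 58.7 µV = 45490. Since 2^15 = 32768 and 2^16 = 65536, N = 16.
Step size = 2.67/65536 V = 40.741 µV.
V_rms = LSB/√12 = 11.8 µV.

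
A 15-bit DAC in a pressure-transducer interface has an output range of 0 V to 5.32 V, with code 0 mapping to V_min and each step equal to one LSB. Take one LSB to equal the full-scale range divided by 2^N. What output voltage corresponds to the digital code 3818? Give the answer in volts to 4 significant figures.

Full-scale range = 5.32 V. LSB = 5.32 V / 2^15.
Output = V_min + (3818/32768) × range = 0 + 0.116516 × 5.32 V
      = 0 V + 0.619866 V = 0.619866 V.

0.6199 V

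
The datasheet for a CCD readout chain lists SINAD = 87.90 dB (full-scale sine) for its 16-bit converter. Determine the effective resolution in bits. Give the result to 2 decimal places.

Inverting SNR = 6.02 N + 1.76: N_eff = (87.90 − 1.76)/6.02 = 14.3090.

14.31 bits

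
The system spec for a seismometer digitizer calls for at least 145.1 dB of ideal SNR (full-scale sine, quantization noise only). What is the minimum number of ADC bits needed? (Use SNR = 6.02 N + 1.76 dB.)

24 bits

6.02 N + 1.76 ≥ 145.1 gives N ≥ 23.811, so the minimum integer is 24.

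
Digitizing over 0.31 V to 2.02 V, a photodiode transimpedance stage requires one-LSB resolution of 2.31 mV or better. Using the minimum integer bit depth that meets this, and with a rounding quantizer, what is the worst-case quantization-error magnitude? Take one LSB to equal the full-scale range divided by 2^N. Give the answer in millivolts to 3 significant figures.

0.835 mV

Range = 2.02 − (0.31) = 1.71 V.
Levels needed ≥ 1.71/2.31 mV = 740.3. 2^10 = 1024 suffices, so N_min = 10.
One LSB is 1.71 V / 1024 = 1.6699 mV.
Half an LSB is 0.835 mV.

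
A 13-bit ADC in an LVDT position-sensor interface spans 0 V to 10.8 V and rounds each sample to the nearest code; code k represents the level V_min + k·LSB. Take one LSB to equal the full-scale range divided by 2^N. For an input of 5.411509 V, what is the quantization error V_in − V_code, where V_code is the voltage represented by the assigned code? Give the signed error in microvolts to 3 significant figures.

−356 µV

Range is 10.8 V. LSB = 10.8 V / 2^13 ≈ 1.318 mV.
(5.411509 − (0)) / LSB = 5.411509 × 8192/10.8 = 4104.7298. Nearest integer: k = 4105.
V_code = 0 + (4105/8192) × 10.8 = 5.411865234 V.
e = 5.411509 − (5.411865234) = −356 µV.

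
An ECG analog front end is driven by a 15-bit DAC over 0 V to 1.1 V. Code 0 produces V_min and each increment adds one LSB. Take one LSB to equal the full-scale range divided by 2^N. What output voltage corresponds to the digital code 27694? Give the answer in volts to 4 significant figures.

0.9297 V

V_FS = 1.1 V. LSB = 1.1 V / 2^15.
V_out = 0 + 27694 × (1.1/32768) V
      = 0 V + 0.929669 V = 0.929669 V.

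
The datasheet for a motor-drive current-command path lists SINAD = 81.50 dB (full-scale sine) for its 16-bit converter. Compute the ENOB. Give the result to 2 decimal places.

ENOB = (SINAD − 1.76) / 6.02 = (81.50 − 1.76) / 6.02 = 79.74 / 6.02 = 13.2458.

13.25 bits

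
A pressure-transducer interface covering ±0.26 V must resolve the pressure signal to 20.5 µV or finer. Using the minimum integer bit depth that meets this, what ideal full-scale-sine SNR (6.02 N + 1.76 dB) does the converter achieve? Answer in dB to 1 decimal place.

92.1 dB

The full-scale span is 0.26 − (-0.26) = 0.52 V.
Levels needed ≥ 0.52/20.5 µV = 25370. 2^15 = 32768 suffices, so N_min = 15.
Ideal SNR at N = 15: 6.02·15 + 1.76 = 92.1 dB.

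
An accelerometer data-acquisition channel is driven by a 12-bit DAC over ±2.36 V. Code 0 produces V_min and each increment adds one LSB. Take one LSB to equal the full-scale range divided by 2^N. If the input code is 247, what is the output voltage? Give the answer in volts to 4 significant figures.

-2.075 V

The full-scale span is 2.36 − (-2.36) = 4.72 V. LSB = 4.72 V / 2^12.
V_out = -2.36 + 247 × (4.72/4096) V
      = -2.36 + 0.284629 = -2.07537 V.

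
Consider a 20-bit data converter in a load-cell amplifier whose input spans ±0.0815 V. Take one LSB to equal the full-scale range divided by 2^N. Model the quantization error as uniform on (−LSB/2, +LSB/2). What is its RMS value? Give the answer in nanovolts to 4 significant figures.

Range = 0.0815 − (-0.0815) = 0.163 V.
LSB = 0.163 V / 2^20 = 155.449 nV.
σ_q = LSB/√12 = 155.449 nV/3.4641 = 44.87 nV.

44.87 nV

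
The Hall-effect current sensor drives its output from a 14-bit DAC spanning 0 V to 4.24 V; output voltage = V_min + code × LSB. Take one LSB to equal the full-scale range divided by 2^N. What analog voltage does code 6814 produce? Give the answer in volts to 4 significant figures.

1.763 V

Full-scale range = 4.24 V. LSB = 4.24 V / 2^14.
V_out = V_min + code × LSB = 0 V + 6814 × 4.24 V / 16384
      = 0 + 1.76339 = 1.76339 V.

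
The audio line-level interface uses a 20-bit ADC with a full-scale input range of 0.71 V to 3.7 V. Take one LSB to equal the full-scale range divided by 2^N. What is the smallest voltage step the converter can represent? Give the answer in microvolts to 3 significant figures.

Span: 3.7 V − (0.71 V) = 2.99 V.
2^20 = 1048576 levels.
Step size = 2.99/1048576 V = 2.85 µV.

2.85 µV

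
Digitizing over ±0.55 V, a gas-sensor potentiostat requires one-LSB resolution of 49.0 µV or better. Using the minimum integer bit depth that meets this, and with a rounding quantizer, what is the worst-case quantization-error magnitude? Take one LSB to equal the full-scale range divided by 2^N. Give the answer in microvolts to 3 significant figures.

The full-scale span is 0.55 − (-0.55) = 1.1 V.
Required number of levels: 1.1/49.0 µV = 22449; smallest N with 2^N ≥ that is 15.
LSB = 1.1 V / 2^15 = 33.569 µV.
|e|_max = LSB/2 = 16.8 µV.

16.8 µV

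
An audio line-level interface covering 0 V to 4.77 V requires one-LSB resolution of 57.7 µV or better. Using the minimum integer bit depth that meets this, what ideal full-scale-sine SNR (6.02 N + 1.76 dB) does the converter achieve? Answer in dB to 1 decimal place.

104.1 dB

Range is 4.77 V.
Required number of levels: 4.77/57.7 µV = 82669; smallest N with 2^N ≥ that is 17.
SNR = 6.02 × 17 + 1.76 = 104.10 dB.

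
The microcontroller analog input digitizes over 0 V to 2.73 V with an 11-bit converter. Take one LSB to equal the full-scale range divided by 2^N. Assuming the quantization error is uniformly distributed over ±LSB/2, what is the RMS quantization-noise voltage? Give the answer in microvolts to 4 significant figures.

384.8 µV

Full-scale range = 2.73 V.
LSB = 2.73 V / 2^11 = 1.33301 mV.
σ_q = LSB/√12 = 1.33301 mV/3.4641 = 384.8 µV.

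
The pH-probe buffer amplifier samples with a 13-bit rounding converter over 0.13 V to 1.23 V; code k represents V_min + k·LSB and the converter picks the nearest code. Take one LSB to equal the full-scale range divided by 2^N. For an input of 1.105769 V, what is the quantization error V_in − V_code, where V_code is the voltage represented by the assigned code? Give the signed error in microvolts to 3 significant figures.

−24.5 µV

Range = 1.23 − (0.13) = 1.1 V. LSB = 1.1 V / 2^13 ≈ 134.3 µV.
(V_in − V_min)/LSB = (1.105769 − (0.13)) × 8192/1.1 = 7266.8179 → nearest code k = 7267.
V_code = 0.13 + (7267/8192) × 1.1 = 1.105793457 V.
Error = V_in − V_code = 1.105769 − (1.105793457) = −24.5 µV.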